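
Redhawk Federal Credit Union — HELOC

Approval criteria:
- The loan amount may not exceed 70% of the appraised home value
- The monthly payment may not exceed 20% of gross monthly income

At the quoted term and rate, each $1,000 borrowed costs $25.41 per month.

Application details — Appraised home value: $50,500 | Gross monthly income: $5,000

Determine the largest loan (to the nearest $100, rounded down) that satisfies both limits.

$35,300

Payment cap: 20% × $5,000 = $1,000/month.
At $25.41 per $1,000, that supports 1,000/25.41 × 1,000 ≈ $39,354 → $39,300.
LTV cap: 70% × $50,500 = $35,350 → $35,300.
Binding constraint: loan-to-value.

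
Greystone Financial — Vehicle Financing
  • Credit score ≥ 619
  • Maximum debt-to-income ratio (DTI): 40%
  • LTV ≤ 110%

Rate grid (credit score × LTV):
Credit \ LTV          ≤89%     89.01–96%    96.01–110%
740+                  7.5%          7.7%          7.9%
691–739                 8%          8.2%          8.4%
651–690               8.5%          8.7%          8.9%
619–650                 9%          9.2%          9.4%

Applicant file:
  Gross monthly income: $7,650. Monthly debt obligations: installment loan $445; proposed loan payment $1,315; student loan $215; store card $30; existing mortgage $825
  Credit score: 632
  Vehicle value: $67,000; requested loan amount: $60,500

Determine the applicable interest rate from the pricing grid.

Credit score 632 ≥ 619; Total monthly debts = (445 + 1,315 + 215 + 30 + 825) = 2,830. Debt-to-income = 2,830/7,650 = 37% — meets 40% limit
LTV = 60,500/67,000 = 90.3% ≤ 110%
Score 632 is in the 619–650 band; LTV 90.3% is in the 89.01–96% band → 9.2%.

9.2%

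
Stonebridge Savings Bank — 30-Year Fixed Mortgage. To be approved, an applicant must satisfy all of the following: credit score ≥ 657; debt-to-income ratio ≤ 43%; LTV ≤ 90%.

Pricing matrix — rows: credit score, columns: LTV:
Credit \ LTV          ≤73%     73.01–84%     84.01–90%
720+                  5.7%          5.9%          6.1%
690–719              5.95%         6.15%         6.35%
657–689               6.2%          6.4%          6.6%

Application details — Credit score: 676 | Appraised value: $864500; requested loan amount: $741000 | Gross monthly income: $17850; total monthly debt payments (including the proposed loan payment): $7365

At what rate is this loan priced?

6.6%

Credit score 676 ≥ 657; DTI: 7,365 ÷ 17,850 = 41.3%, within the 43% cap
LTV: 741,000 ÷ 864,500 = 85.7%, within 90% cap
Credit 676 → row 657–689; LTV 85.7% → column 84.01–90%. Grid cell → 6.6%.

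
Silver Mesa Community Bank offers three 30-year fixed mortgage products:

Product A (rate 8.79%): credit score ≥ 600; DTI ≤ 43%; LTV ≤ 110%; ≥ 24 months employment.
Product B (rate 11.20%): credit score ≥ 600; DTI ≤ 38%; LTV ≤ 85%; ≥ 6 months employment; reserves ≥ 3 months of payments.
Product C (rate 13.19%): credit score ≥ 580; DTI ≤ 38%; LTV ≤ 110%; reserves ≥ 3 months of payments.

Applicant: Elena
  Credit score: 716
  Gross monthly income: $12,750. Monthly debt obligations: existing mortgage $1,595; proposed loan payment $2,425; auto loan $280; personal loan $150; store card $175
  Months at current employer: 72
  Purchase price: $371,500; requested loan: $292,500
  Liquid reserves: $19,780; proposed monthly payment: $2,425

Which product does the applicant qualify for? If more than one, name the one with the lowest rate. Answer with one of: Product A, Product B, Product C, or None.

Product A

Total debts = (1,595 + 2,425 + 280 + 150 + 175) = 4,625; DTI = 4,625/12,750 = 36.3%.
LTV = 292,500/371,500 = 78.7%.
Reserves = 19,780/2,425 = 8.2 months.
Product A: score 716 ≥ 600; DTI 36.3% ≤ 43%; LTV 78.7% ≤ 110%; employment 72 ≥ 24 mo → qualifies.
Product B: score 716 ≥ 600; DTI 36.3% ≤ 38%; LTV 78.7% ≤ 85%; employment 72 ≥ 6 mo; reserves 8.2 ≥ 3 mo → qualifies.
Product C: score 716 ≥ 580; DTI 36.3% ≤ 38%; LTV 78.7% ≤ 110%; reserves 8.2 ≥ 3 mo → qualifies.
Qualifying: Product A, Product B, Product C. Lowest rate is 8.79% → Product A.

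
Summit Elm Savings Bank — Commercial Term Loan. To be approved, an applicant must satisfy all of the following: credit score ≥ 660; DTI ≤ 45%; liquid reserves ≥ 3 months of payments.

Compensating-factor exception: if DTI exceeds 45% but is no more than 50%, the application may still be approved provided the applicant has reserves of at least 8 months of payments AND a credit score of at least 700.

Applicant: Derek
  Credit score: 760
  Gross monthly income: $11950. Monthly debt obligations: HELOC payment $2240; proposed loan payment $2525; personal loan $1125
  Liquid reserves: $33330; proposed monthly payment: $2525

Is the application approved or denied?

Approved

Credit score 760 ≥ 660 (meets base)
Total debts = (2,240 + 2,525 + 1,125) = 5,890. DTI: 5,890 ÷ 11,950 = 49.3%, over the 45% base limit.
Reserves: 33,330 ÷ 2,525 = 13.2 months (meets 3-month minimum)
49.3% falls in the override range (45%–50%), so the compensating-factor test applies.
Override check — reserves: 13.2 mo (ok); score: 760 (ok).
Both compensating conditions met → exception applies.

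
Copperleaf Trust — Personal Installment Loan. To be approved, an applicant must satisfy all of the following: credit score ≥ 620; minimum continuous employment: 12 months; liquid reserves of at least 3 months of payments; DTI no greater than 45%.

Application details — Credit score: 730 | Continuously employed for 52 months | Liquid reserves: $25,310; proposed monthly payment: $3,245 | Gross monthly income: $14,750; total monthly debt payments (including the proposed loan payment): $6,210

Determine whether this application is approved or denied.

Approved

Credit score 730 ≥ 620 (meets)
Employment 52 ≥ 12 months
Reserves: 25,310 ÷ 3,245 = 7.8 months (meets 3-month minimum)
Debt-to-income = 6,210/14,750 = 42.1% — meets 45% limit
All criteria satisfied.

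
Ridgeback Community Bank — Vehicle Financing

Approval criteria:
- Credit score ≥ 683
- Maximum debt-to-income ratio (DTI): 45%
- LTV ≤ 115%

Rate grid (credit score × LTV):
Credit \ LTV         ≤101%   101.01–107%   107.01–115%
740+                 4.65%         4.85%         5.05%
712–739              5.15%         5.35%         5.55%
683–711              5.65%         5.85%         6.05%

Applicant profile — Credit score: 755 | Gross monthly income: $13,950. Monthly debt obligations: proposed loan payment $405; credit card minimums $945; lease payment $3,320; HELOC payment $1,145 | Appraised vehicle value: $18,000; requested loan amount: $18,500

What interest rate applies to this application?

Credit score 755 ≥ 683; Total monthly debts = (405 + 945 + 3,320 + 1,145) = 5,815. DTI = 5,815/13,950 = 41.7% ≤ 45%
LTV = 18,500/18,000 = 102.8% ≤ 115%
Credit 755 → row 740+; LTV 102.8% → column 101.01–107%. Grid cell → 4.85%.

4.85%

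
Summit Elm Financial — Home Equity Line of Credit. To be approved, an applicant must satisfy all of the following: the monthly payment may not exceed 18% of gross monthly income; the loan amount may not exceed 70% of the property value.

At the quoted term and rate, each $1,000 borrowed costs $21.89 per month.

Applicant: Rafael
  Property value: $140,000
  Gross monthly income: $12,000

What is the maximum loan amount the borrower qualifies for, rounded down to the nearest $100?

$98,000

Payment cap: 18% × $12,000 = $2,160/month.
At $21.89 per $1,000, that supports 2,160/21.89 × 1,000 ≈ $98,675 → $98,600.
LTV cap: 70% × $140,000 = $98,000 → $98,000.
Binding constraint: loan-to-value.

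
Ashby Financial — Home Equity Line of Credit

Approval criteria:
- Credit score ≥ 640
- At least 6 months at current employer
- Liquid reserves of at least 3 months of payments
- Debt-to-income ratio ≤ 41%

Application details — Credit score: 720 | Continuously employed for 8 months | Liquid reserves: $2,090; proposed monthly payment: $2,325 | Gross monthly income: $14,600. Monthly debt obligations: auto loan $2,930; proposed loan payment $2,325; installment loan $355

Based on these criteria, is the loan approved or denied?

Denied

Credit score 720 ≥ 640 (meets)
Employment 8 ≥ 6 months
Reserves = 2,090/2,325 = 0.9 months < 3
Total monthly debts = (2,930 + 2,325 + 355) = 5,610. DTI = 5,610/14,600 = 38.4% ≤ 41%
Fails on reserves.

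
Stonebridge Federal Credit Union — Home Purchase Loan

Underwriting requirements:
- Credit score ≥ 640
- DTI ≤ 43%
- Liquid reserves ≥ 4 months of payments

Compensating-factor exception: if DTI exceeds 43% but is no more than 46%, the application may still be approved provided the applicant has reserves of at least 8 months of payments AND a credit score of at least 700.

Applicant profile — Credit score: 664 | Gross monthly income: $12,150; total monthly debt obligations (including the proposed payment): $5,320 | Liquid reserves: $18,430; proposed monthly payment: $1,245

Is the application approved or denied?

Denied

Credit score 664 ≥ 640 (meets base)
DTI: 5,320 ÷ 12,150 = 43.8%, over the 43% base limit.
Reserves: 18,430 ÷ 1,245 = 14.8 months (meets 4-month minimum)
43.8% falls in the override range (43%–46%), so the compensating-factor test applies.
Reserves 14.8 ≥ 8 months; credit score 664 < 700.
Compensating-factor requirement not fully met.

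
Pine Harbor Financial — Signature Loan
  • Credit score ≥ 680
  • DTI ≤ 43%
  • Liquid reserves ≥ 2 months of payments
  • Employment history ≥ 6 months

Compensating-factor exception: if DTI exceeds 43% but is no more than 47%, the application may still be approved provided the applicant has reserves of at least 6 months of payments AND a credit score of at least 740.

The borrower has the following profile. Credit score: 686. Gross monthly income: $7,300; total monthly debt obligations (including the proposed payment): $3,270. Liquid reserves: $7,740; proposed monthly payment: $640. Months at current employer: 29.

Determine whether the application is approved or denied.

Credit score 686 ≥ 680 (meets base)
DTI: 3,270 ÷ 7,300 = 44.8%, over the 43% base limit.
Reserves = 7,740/640 = 12.1 months ≥ 2
Employment 29 ≥ 6 months
DTI 44.8% is within the 43%–47% exception band; checking compensating factors.
Reserves 12.1 ≥ 6 months; credit score 686 < 740.
Override conditions not both satisfied; exception does not apply.

Denied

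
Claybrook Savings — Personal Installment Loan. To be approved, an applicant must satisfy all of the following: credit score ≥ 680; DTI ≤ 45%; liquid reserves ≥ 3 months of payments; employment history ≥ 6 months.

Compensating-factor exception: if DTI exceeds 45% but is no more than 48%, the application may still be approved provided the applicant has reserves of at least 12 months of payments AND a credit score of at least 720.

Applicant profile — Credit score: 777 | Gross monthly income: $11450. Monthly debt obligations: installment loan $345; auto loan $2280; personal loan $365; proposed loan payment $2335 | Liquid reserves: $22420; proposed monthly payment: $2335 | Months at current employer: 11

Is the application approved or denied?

Credit score 777 ≥ 680 (meets base)
Total debts = (345 + 2,280 + 365 + 2,335) = 5,325. DTI: 5,325 ÷ 11,450 = 46.5%, over the 45% base limit.
Liquid reserves cover 22,420/2,335 = 9.6 months — ≥ 3 required
Employment 11 ≥ 6 months
DTI 46.5% is within the 45%–48% exception band; checking compensating factors.
Override check — reserves: 9.6 mo (short of 12); score: 777 (ok).
Compensating-factor requirement not fully met.

Denied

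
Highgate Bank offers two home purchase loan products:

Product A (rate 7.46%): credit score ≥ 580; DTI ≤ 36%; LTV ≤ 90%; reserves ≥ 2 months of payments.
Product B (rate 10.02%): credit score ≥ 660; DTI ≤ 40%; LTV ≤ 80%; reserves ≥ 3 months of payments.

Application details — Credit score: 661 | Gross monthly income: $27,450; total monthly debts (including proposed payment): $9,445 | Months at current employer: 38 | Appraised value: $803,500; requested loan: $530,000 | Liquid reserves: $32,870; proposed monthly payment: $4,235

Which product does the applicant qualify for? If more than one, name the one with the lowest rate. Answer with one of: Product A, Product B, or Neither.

Product A

DTI = 9,445/27,450 = 34.4%.
LTV = 530,000/803,500 = 66%.
Reserves = 32,870/4,235 = 7.8 months.
Product A: score 661 ≥ 580; DTI 34.4% ≤ 36%; LTV 66% ≤ 90%; reserves 7.8 ≥ 2 mo → qualifies.
Product B: score 661 ≥ 660; DTI 34.4% ≤ 40%; LTV 66% ≤ 80%; reserves 7.8 ≥ 3 mo → qualifies.
Qualifying: Product A, Product B. Lowest rate is 7.46% → Product A.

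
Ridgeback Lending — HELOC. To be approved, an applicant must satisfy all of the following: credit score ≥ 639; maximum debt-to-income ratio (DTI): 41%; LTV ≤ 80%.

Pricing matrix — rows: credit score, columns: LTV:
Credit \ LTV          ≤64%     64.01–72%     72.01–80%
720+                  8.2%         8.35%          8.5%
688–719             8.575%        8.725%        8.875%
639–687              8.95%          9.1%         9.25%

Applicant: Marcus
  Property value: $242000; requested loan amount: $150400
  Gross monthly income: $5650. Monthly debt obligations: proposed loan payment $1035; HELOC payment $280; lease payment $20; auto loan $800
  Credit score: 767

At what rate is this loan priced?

Credit score 767 ≥ 639; Total monthly debts = (1,035 + 280 + 20 + 800) = 2,135. DTI: 2,135 ÷ 5,650 = 37.8%, within the 41% cap
LTV: 150,400 ÷ 242,000 = 62.1%, within 80% cap
Score 767 is in the 720+ band; LTV 62.1% is in the ≤64% band → 8.2%.

8.2%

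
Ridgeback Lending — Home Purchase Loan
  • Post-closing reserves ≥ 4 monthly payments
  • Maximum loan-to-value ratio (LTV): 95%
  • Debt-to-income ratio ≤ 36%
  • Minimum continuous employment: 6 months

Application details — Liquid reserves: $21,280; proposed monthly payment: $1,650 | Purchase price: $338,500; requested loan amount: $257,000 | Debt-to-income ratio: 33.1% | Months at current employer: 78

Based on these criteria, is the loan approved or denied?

Reserves = 21,280/1,650 = 12.9 months ≥ 4
Loan-to-value = 257,000/338,500 = 75.9% — pass (95% max)
DTI 33.1% is within the 36% limit
Employment 78 ≥ 6 months
All criteria satisfied.

Approved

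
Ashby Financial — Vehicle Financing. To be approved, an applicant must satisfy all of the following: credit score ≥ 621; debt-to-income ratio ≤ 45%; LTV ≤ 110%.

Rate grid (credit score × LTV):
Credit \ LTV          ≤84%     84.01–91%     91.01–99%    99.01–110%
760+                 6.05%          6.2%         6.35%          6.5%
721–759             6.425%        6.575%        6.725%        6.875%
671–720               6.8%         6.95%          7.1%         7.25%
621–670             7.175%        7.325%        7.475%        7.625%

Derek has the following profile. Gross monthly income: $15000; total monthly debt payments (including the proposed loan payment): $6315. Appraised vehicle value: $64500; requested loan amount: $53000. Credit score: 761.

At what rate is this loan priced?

Credit score 761 ≥ 621; Debt-to-income = 6,315/15,000 = 42.1% — meets 45% limit
LTV = 53,000/64,500 = 82.2% ≤ 110%
Row: 761 falls in 760+. Column: 82.2% falls in ≤84%. Rate = 6.05%.

6.05%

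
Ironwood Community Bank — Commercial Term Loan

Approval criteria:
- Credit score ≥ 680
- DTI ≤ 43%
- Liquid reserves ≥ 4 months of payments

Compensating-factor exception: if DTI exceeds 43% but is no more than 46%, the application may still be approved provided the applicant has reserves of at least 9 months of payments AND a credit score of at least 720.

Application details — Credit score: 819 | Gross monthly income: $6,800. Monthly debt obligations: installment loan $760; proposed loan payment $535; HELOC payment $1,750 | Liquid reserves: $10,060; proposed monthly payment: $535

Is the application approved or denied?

Approved

Credit score 819 ≥ 680 (meets base)
Total debts = (760 + 535 + 1,750) = 3,045. DTI = 3,045/6,800 = 44.8% > 43% — standard DTI limit exceeded.
Reserves: 10,060 ÷ 535 = 18.8 months (meets 4-month minimum)
DTI 44.8% is within the 43%–46% exception band; checking compensating factors.
Override check — reserves: 18.8 mo (ok); score: 819 (ok).
Both override conditions satisfied; DTI exception granted.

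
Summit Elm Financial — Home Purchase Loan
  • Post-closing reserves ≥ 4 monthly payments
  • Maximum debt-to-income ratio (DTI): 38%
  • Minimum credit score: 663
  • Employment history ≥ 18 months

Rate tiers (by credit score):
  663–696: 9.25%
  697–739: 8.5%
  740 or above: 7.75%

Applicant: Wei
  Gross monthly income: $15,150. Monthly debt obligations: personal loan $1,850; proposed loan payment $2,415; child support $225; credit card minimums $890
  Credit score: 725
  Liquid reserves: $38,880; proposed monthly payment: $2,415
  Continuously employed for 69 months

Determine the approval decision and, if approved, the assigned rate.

Credit score 725 ≥ 663 (meets minimum)
Total monthly debts = (1,850 + 2,415 + 225 + 890) = 5,380. DTI = 5,380/15,150 = 35.5% ≤ 38%
Reserves: 38,880 ÷ 2,415 = 16.1 months (meets 4-month minimum)
Employment 69 ≥ 18 months
All requirements met. Score 725 falls in the 697–739 tier → 8.5%.

Approved at 8.5%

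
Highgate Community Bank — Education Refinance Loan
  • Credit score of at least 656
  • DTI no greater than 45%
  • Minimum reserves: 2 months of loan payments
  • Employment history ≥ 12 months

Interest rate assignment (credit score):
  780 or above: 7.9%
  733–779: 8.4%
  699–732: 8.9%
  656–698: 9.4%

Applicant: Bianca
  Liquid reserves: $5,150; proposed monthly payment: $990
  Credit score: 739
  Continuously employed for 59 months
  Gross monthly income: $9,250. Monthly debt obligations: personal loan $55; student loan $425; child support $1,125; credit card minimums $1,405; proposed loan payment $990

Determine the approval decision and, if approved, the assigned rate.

Approved at 8.4%

Credit score 739 ≥ 656 (meets minimum)
Liquid reserves cover 5,150/990 = 5.2 months — ≥ 2 required
Total monthly debts = (55 + 425 + 1,125 + 1,405 + 990) = 4,000. DTI = 4,000/9,250 = 43.2% ≤ 45%
Employment 59 ≥ 12 months
All requirements met. Score 739 falls in the 733–779 tier → 8.4%.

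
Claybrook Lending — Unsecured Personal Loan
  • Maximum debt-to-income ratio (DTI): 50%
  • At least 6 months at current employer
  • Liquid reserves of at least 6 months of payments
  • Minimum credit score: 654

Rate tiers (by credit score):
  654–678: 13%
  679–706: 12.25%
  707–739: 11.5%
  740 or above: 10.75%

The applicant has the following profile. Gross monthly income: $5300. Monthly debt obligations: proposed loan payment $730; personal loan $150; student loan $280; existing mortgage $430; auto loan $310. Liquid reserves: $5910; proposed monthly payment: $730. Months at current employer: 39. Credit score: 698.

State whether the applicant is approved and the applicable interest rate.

Credit score 698 ≥ 654 (meets minimum)
Employment 39 ≥ 6 months
Reserves: 5,910 ÷ 730 = 8.1 months (meets 6-month minimum)
Total monthly debts = (730 + 150 + 280 + 430 + 310) = 1,900. Debt-to-income = 1,900/5,300 = 35.8% — meets 50% limit
All requirements met. Score 698 falls in the 679–706 tier → 12.25%.

Approved at 12.25%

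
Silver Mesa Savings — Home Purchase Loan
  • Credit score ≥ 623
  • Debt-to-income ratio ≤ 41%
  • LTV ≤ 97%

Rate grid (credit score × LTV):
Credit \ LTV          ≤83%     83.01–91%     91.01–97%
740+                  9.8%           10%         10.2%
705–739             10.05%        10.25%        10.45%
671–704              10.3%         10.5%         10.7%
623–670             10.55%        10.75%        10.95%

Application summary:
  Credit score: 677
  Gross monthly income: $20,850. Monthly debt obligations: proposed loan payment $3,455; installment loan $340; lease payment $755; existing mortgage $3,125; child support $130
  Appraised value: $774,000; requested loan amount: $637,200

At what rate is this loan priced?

Credit score 677 ≥ 623; Total monthly debts = (3,455 + 340 + 755 + 3,125 + 130) = 7,805. DTI = 7,805/20,850 = 37.4% ≤ 41%
LTV: 637,200 ÷ 774,000 = 82.3%, within 97% cap
Row: 677 falls in 671–704. Column: 82.3% falls in ≤83%. Rate = 10.3%.

10.3%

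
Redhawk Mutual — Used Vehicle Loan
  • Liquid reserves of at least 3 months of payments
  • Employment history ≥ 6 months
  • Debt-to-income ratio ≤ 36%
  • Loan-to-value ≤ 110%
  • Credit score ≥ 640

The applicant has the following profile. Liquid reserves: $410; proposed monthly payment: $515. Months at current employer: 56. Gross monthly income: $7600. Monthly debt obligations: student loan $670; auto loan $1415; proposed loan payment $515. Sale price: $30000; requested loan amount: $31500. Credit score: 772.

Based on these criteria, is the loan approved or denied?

Liquid reserves cover 410/515 = 0.8 months — < 3 required
Employment 56 ≥ 6 months
Total monthly debts = (670 + 1,415 + 515) = 2,600. DTI = 2,600/7,600 = 34.2% ≤ 36%
LTV: 31,500 ÷ 30,000 = 105%, within 110% cap
Credit score 772 ≥ 640 (meets)
Fails on reserves.

Denied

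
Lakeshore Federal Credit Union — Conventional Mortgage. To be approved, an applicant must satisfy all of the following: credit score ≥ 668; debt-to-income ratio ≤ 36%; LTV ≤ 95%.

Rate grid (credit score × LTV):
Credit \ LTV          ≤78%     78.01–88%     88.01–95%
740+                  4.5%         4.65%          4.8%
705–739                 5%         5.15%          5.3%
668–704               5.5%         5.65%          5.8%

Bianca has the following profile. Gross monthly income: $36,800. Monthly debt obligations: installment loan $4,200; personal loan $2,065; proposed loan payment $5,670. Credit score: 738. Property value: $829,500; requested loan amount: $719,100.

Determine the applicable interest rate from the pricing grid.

Credit score 738 ≥ 668; Total monthly debts = (4,200 + 2,065 + 5,670) = 11,935. DTI: 11,935 ÷ 36,800 = 32.4%, within the 36% cap
LTV = 719,100/829,500 = 86.7% ≤ 95%
Row: 738 falls in 705–739. Column: 86.7% falls in 78.01–88%. Rate = 5.15%.

5.15%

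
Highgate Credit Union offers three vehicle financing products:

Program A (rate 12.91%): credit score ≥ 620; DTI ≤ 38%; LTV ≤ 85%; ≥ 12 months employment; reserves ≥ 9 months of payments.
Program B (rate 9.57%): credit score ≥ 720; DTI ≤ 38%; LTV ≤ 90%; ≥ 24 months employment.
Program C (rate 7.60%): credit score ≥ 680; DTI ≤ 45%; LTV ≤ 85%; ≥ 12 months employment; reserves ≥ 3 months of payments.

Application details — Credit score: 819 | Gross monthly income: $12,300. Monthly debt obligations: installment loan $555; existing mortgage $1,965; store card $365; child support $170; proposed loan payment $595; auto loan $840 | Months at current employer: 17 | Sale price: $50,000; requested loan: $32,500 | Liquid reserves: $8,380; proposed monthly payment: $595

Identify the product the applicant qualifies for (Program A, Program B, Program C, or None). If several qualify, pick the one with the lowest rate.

Total debts = (555 + 1,965 + 365 + 170 + 595 + 840) = 4,490; DTI = 4,490/12,300 = 36.5%.
LTV = 32,500/50,000 = 65%.
Reserves = 8,380/595 = 14.1 months.
Program A: score 819 ≥ 620; DTI 36.5% ≤ 38%; LTV 65% ≤ 85%; employment 17 ≥ 12 mo; reserves 14.1 ≥ 9 mo → qualifies.
Program B: score 819 ≥ 720; DTI 36.5% ≤ 38%; LTV 65% ≤ 90%; employment 17 < 24 mo → does not qualify.
Program C: score 819 ≥ 680; DTI 36.5% ≤ 45%; LTV 65% ≤ 85%; employment 17 ≥ 12 mo; reserves 14.1 ≥ 3 mo → qualifies.
Qualifying: Program A, Program C. Lowest rate is 7.60% → Program C.

Program C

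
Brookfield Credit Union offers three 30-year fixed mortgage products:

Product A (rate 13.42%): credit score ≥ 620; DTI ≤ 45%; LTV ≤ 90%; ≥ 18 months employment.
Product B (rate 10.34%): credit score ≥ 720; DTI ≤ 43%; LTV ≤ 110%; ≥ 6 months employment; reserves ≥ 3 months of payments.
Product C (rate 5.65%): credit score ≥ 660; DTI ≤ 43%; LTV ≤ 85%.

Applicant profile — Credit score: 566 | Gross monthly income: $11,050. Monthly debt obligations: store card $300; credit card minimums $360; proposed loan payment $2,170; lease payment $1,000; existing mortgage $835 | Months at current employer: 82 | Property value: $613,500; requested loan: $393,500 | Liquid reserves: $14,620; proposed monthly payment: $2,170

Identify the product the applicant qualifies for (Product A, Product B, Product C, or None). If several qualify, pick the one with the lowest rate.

None

Total debts = (300 + 360 + 2,170 + 1,000 + 835) = 4,665; DTI = 4,665/11,050 = 42.2%.
LTV = 393,500/613,500 = 64.1%.
Reserves = 14,620/2,170 = 6.7 months.
Product A: score 566 < 620; DTI 42.2% ≤ 45%; LTV 64.1% ≤ 90%; employment 82 ≥ 18 mo → does not qualify.
Product B: score 566 < 720; DTI 42.2% ≤ 43%; LTV 64.1% ≤ 110%; employment 82 ≥ 6 mo; reserves 6.7 ≥ 3 mo → does not qualify.
Product C: score 566 < 660; DTI 42.2% ≤ 43%; LTV 64.1% ≤ 85% → does not qualify.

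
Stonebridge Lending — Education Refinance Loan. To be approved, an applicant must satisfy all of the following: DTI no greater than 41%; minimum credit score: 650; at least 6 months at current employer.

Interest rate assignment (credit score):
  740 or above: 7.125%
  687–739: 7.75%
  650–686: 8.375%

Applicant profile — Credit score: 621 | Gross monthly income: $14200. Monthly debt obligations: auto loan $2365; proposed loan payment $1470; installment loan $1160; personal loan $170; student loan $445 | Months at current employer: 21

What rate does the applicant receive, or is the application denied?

Denied

Credit score 621 < 650 (below minimum)
Employment 21 ≥ 6 months
Total monthly debts = (2,365 + 1,470 + 1,160 + 170 + 445) = 5,610. DTI: 5,610 ÷ 14,200 = 39.5%, within the 41% cap
Not all requirements met → denied.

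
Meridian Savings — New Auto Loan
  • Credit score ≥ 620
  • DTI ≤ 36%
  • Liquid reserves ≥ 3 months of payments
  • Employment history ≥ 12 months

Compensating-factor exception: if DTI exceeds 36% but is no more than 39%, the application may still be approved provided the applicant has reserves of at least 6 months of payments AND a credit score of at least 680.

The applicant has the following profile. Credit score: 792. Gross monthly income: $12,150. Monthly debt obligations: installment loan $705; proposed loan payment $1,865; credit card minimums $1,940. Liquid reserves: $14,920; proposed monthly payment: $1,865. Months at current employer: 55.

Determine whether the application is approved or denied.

Approved

Credit score 792 ≥ 620 (meets base)
Total debts = (705 + 1,865 + 1,940) = 4,510. DTI = 4,510/12,150 = 37.1% > 36% — standard DTI limit exceeded.
Liquid reserves cover 14,920/1,865 = 8.0 months — ≥ 3 required
Employment 55 ≥ 12 months
37.1% falls in the override range (36%–39%), so the compensating-factor test applies.
Reserves 8.0 ≥ 6 months; credit score 792 ≥ 680.
Both compensating conditions met → exception applies.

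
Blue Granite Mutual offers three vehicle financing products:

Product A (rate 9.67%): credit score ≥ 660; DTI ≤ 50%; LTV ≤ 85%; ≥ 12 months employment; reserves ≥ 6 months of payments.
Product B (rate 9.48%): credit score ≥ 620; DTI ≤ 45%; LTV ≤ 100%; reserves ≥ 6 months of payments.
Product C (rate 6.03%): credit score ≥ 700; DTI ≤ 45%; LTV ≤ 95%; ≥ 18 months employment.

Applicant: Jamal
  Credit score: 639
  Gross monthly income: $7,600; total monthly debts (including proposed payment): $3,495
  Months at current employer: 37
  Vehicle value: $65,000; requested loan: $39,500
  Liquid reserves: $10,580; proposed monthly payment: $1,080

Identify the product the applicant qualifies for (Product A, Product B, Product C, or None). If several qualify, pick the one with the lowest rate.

None

DTI = 3,495/7,600 = 46%.
LTV = 39,500/65,000 = 60.8%.
Reserves = 10,580/1,080 = 9.8 months.
Product A: score 639 < 660; DTI 46% ≤ 50%; LTV 60.8% ≤ 85%; employment 37 ≥ 12 mo; reserves 9.8 ≥ 6 mo → does not qualify.
Product B: score 639 ≥ 620; DTI 46% > 45%; LTV 60.8% ≤ 100%; reserves 9.8 ≥ 6 mo → does not qualify.
Product C: score 639 < 700; DTI 46% > 45%; LTV 60.8% ≤ 95%; employment 37 ≥ 18 mo → does not qualify.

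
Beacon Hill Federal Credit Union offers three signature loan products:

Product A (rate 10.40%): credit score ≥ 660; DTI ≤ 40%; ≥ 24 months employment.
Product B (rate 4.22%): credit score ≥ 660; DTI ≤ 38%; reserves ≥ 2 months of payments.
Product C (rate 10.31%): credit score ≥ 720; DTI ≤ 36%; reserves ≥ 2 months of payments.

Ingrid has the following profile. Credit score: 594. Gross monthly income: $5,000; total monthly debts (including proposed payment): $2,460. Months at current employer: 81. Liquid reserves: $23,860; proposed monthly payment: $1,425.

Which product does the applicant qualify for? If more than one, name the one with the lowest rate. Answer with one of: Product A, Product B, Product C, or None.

None

DTI = 2,460/5,000 = 49.2%.
Reserves = 23,860/1,425 = 16.7 months.
Product A: score 594 < 660; DTI 49.2% > 40%; employment 81 ≥ 24 mo → does not qualify.
Product B: score 594 < 660; DTI 49.2% > 38%; reserves 16.7 ≥ 2 mo → does not qualify.
Product C: score 594 < 720; DTI 49.2% > 36%; reserves 16.7 ≥ 2 mo → does not qualify.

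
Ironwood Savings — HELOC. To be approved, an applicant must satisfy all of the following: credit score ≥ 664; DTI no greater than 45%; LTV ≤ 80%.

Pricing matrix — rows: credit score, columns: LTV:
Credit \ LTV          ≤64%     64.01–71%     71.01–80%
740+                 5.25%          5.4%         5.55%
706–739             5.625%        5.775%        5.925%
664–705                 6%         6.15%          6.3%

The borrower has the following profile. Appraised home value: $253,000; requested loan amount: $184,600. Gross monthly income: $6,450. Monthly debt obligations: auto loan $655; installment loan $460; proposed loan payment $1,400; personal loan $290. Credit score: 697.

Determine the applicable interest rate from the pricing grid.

Credit score 697 ≥ 664; Total monthly debts = (655 + 460 + 1,400 + 290) = 2,805. DTI = 2,805/6,450 = 43.5% ≤ 45%
LTV = 184,600/253,000 = 73% ≤ 80%
Score 697 is in the 664–705 band; LTV 73% is in the 71.01–80% band → 6.3%.

6.3%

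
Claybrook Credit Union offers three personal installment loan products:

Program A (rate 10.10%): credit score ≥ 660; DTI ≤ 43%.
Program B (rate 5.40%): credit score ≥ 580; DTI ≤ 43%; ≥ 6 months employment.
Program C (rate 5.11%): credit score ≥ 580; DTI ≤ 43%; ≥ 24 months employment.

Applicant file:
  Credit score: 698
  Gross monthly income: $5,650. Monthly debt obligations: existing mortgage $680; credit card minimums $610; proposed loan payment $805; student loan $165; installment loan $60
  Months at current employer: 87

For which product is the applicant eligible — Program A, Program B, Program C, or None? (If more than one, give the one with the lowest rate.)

Program C

Total debts = (680 + 610 + 805 + 165 + 60) = 2,320; DTI = 2,320/5,650 = 41.1%.
Program A: score 698 ≥ 660; DTI 41.1% ≤ 43% → qualifies.
Program B: score 698 ≥ 580; DTI 41.1% ≤ 43%; employment 87 ≥ 6 mo → qualifies.
Program C: score 698 ≥ 580; DTI 41.1% ≤ 43%; employment 87 ≥ 24 mo → qualifies.
Qualifying: Program A, Program B, Program C. Lowest rate is 5.11% → Program C.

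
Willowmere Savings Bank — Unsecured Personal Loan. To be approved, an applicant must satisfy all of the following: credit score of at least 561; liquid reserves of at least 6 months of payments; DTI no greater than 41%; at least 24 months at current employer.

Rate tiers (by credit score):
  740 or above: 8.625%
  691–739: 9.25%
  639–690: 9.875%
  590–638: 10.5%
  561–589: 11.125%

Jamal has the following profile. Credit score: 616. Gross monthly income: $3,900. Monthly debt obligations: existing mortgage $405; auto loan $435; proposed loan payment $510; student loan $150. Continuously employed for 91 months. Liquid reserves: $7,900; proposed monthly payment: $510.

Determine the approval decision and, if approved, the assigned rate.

Approved at 10.5%

Credit score 616 ≥ 561 (meets minimum)
Total monthly debts = (405 + 435 + 510 + 150) = 1,500. DTI = 1,500/3,900 = 38.5% ≤ 41%
Employment 91 ≥ 24 months
Liquid reserves cover 7,900/510 = 15.5 months — ≥ 6 required
All requirements met. Score 616 falls in the 590–638 tier → 10.5%.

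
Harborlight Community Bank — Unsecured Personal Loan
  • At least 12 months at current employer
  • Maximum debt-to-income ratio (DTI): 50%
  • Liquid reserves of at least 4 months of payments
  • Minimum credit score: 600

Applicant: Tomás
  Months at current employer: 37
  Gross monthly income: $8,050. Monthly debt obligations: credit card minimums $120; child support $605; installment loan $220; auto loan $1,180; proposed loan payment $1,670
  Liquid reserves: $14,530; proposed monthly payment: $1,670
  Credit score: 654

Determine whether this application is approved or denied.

Employment 37 ≥ 12 months
Total monthly debts = (120 + 605 + 220 + 1,180 + 1,670) = 3,795. DTI = 3,795/8,050 = 47.1% ≤ 50%
Reserves = 14,530/1,670 = 8.7 months ≥ 4
Credit score 654 ≥ 600 (meets)
All criteria satisfied.

Approved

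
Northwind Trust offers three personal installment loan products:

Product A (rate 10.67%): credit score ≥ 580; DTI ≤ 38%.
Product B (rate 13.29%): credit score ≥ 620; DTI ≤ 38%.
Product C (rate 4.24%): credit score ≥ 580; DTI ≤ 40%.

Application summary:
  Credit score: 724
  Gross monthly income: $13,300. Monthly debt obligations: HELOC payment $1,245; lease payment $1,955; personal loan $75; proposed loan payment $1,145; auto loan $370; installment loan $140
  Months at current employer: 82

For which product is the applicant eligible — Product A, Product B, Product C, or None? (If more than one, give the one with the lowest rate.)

Total debts = (1,245 + 1,955 + 75 + 1,145 + 370 + 140) = 4,930; DTI = 4,930/13,300 = 37.1%.
Product A: score 724 ≥ 580; DTI 37.1% ≤ 38% → qualifies.
Product B: score 724 ≥ 620; DTI 37.1% ≤ 38% → qualifies.
Product C: score 724 ≥ 580; DTI 37.1% ≤ 40% → qualifies.
Qualifying: Product A, Product B, Product C. Lowest rate is 4.24% → Product C.

Product C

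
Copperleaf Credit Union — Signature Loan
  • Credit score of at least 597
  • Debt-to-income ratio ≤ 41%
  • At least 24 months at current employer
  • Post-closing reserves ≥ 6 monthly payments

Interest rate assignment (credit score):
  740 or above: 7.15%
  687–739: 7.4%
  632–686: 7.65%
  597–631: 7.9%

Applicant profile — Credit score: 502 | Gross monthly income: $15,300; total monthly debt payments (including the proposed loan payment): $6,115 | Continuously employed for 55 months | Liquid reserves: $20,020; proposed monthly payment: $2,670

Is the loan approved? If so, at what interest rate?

Denied

Credit score 502 < 597 (below minimum)
Employment 55 ≥ 24 months
Reserves = 20,020/2,670 = 7.5 months ≥ 6
DTI: 6,115 ÷ 15,300 = 40%, within the 41% cap
Not all requirements met → denied.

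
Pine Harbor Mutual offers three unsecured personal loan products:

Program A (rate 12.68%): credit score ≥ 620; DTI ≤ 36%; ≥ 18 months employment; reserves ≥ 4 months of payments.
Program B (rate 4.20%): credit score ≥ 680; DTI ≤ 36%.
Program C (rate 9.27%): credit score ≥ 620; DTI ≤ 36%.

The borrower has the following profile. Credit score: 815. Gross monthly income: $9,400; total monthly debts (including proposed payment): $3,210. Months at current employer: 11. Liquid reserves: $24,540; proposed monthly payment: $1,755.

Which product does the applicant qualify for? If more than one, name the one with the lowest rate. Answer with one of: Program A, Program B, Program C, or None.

Program B

DTI = 3,210/9,400 = 34.1%.
Reserves = 24,540/1,755 = 14.0 months.
Program A: score 815 ≥ 620; DTI 34.1% ≤ 36%; employment 11 < 18 mo; reserves 14.0 ≥ 4 mo → does not qualify.
Program B: score 815 ≥ 680; DTI 34.1% ≤ 36% → qualifies.
Program C: score 815 ≥ 620; DTI 34.1% ≤ 36% → qualifies.
Qualifying: Program B, Program C. Lowest rate is 4.20% → Program B.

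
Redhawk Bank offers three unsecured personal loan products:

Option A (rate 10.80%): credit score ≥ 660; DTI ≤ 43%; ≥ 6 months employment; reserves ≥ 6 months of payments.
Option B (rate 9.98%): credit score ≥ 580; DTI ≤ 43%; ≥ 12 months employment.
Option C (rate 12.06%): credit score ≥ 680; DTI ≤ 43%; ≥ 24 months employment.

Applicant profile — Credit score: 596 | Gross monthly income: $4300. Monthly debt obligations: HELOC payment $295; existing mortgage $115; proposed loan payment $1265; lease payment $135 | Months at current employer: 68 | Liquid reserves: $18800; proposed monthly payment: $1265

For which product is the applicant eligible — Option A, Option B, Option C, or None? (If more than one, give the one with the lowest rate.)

Total debts = (295 + 115 + 1,265 + 135) = 1,810; DTI = 1,810/4,300 = 42.1%.
Reserves = 18,800/1,265 = 14.9 months.
Option A: score 596 < 660; DTI 42.1% ≤ 43%; employment 68 ≥ 6 mo; reserves 14.9 ≥ 6 mo → does not qualify.
Option B: score 596 ≥ 580; DTI 42.1% ≤ 43%; employment 68 ≥ 12 mo → qualifies.
Option C: score 596 < 680; DTI 42.1% ≤ 43%; employment 68 ≥ 24 mo → does not qualify.

Option B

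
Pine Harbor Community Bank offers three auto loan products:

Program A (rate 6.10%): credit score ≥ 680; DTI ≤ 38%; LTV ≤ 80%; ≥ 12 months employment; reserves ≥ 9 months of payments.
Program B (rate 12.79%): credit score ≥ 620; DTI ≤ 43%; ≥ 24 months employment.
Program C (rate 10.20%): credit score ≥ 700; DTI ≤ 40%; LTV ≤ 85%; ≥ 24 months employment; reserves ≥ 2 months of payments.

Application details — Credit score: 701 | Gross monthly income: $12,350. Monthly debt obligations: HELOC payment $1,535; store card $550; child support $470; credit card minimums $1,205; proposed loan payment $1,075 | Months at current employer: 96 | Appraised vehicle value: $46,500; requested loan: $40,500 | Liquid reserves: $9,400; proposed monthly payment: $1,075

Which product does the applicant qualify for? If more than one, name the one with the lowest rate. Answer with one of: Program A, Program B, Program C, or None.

Program B

Total debts = (1,535 + 550 + 470 + 1,205 + 1,075) = 4,835; DTI = 4,835/12,350 = 39.1%.
LTV = 40,500/46,500 = 87.1%.
Reserves = 9,400/1,075 = 8.7 months.
Program A: score 701 ≥ 680; DTI 39.1% > 38%; LTV 87.1% > 80%; employment 96 ≥ 12 mo; reserves 8.7 < 9 mo → does not qualify.
Program B: score 701 ≥ 620; DTI 39.1% ≤ 43%; employment 96 ≥ 24 mo → qualifies.
Program C: score 701 ≥ 700; DTI 39.1% ≤ 40%; LTV 87.1% > 85%; employment 96 ≥ 24 mo; reserves 8.7 ≥ 2 mo → does not qualify.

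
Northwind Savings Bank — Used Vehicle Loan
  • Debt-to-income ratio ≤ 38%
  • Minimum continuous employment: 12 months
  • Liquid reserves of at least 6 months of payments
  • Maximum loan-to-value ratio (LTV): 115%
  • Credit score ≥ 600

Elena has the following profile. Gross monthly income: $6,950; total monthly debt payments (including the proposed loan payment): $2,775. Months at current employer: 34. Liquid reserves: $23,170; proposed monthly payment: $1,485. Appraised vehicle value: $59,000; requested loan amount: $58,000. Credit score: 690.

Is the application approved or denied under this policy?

Denied

DTI = 2,775/6,950 = 39.9% > 38%
Employment 34 ≥ 12 months
Reserves = 23,170/1,485 = 15.6 months ≥ 6
LTV = 58,000/59,000 = 98.3% ≤ 115%
Credit score 690 ≥ 600 (meets)
Fails on DTI.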